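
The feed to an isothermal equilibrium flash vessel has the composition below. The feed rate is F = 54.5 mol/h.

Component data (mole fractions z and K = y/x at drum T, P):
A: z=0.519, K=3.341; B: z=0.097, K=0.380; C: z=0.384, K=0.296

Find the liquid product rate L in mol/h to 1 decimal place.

L = 24.6 mol/h

Newton–Raphson from V/F = 0.4:
  V/F = 0.400: g = 0.1712, g' = -1.193 → V/F = 0.543
  V/F = 0.543: g = 0.0062, g' = -1.135 → V/F = 0.549
Converged at V/F = 0.549.
Then V = V/F·F = 0.5489·54.5 = 29.9 mol/h and L = F − V = 24.6 mol/h.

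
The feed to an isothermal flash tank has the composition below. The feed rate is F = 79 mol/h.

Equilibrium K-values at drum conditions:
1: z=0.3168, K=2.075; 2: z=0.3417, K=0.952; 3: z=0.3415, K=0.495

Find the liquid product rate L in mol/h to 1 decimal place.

Newton–Raphson from V/F = 0.5:
  V/F = 0.5000: g = -0.02601, g' = -0.3116 → V/F = 0.4165
  V/F = 0.4165: g = 0.00011, g' = -0.3152 → V/F = 0.4168
Converged at V/F = 0.4168.
Then V = V/F·F = 0.4168·79 = 32.9 mol/h and L = F − V = 46.1 mol/h.

L = 46.1 mol/h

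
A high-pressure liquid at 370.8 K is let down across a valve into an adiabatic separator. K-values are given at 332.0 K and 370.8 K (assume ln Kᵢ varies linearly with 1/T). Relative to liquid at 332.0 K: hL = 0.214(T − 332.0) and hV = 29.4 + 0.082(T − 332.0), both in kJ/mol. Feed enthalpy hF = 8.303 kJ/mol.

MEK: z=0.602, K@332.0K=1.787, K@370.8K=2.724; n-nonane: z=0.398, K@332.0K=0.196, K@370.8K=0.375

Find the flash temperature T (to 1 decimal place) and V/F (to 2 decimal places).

T = 333.7 K, V/F = 0.27

Adiabatic flash: solve Rachford–Rice at each trial T, then check hF = ψ·hV(T) + (1−ψ)·hL(T).
  T = 332.0 K: K = (1.787, 0.196), RR gives ψ = 0.243, H_out = 7.145 kJ/mol
  T = 370.8 K: K = (2.724, 0.375), RR gives ψ = 0.732, H_out = 26.083 kJ/mol
  T = 351.4 K: K = (2.232, 0.276), RR gives ψ = 0.508, H_out = 17.799 kJ/mol
  T = 341.7 K: K = (2.004, 0.234), RR gives ψ = 0.389, H_out = 13.015 kJ/mol
  T = 336.9 K: K = (1.895, 0.214), RR gives ψ = 0.322, H_out = 10.296 kJ/mol
  T = 334.4 K: K = (1.839, 0.205), RR gives ψ = 0.283, H_out = 8.745 kJ/mol
Linear interpolation between T = 332.0 (H_out = 7.145) and T = 334.4 (H_out = 8.745) on hF = 8.303 gives T ≈ 333.7 K, at which ψ = 0.27.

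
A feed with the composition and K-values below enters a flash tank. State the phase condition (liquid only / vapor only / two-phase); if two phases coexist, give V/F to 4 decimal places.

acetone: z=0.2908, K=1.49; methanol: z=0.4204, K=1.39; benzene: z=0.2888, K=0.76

ΣzᵢKᵢ = 1.2371; Σzᵢ/Kᵢ = 0.8776.
Since Σzᵢ/Kᵢ < 1 the mixture is above its dew point — single vapor phase.

vapor only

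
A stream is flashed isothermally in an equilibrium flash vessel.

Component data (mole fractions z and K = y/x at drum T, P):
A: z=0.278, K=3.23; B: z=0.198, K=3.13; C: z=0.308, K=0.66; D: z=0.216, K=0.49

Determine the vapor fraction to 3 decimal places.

Let ψ = V/F and solve Σ zᵢ(Kᵢ−1)/(1+ψ(Kᵢ−1)) = 0.
Check two-phase: ΣzᵢKᵢ = 1.827 > 1 and Σzᵢ/Kᵢ = 1.057 > 1, so g(0) = 0.827 > 0 and g(1) = -0.057 < 0.
Newton iteration, ψ⁰ = 0.5:
  ψ = 0.500: g = 0.2233, g' = -0.673 → ψ = 0.832
  ψ = 0.832: g = 0.0319, g' = -0.525 → ψ = 0.893
Converged at ψ = 0.893.

ψ = 0.893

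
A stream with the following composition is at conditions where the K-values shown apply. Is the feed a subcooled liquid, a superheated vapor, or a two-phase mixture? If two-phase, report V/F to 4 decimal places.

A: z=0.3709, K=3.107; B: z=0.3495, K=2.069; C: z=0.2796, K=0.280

ΣzᵢKᵢ = 1.9538; Σzᵢ/Kᵢ = 1.2869.
Both exceed 1, so a two-phase solution exists.
Newton–Raphson from ψ = 0.64:
  ψ = 0.6400: g = 0.18125, g' = -0.9379 → ψ = 0.8333
  ψ = 0.8333: g = -0.02201, g' = -1.2342 → ψ = 0.8154
  ψ = 0.8154: g = -0.00043, g' = -1.1871 → ψ = 0.8151
Converged at ψ = 0.8151.

two-phase, V/F = 0.8151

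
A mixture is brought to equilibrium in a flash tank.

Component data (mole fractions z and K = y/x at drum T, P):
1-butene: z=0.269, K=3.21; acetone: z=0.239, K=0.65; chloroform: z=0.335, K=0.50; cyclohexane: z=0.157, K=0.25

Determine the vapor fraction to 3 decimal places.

Let ψ = V/F and solve Σ zᵢ(Kᵢ−1)/(1+ψ(Kᵢ−1)) = 0.
Feasibility: ΣzᵢKᵢ = 1.226, Σzᵢ/Kᵢ = 1.749 — both > 1, two phases present.
Iterate (Newton) starting at ψ = 0.58:
  ψ = 0.580: g = -0.2887, g' = -0.741 → ψ = 0.190
  ψ = 0.190: g = 0.0063, g' = -0.907 → ψ = 0.197
Converged at ψ = 0.197.

ψ = 0.197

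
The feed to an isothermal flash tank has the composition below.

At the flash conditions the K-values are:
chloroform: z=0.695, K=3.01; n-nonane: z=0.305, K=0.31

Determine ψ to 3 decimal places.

Let ψ = V/F and solve Σ zᵢ(Kᵢ−1)/(1+ψ(Kᵢ−1)) = 0.
Check two-phase: ΣzᵢKᵢ = 2.186 > 1 and Σzᵢ/Kᵢ = 1.215 > 1, so g(0) = 1.186 > 0 and g(1) = -0.215 < 0.
Binary case is linear: z₁(K₁−1)(1+ψ(K₂−1)) + z₂(K₂−1)(1+ψ(K₁−1)) = 0
⇒ ψ = [z₁(K₁−1)+z₂(K₂−1)] / [−(K₁−1)(K₂−1)] = 1.1865/1.3869 = 0.856

ψ = 0.856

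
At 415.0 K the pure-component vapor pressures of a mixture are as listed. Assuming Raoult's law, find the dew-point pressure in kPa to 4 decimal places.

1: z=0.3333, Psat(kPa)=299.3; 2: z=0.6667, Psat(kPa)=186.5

Pdew = 213.2925 kPa

At the dew point ψ → 1, so Σzᵢ/Kᵢ = 1 with Kᵢ = Pᵢˢᵃᵗ/P ⇒ 1/P = Σzᵢ/Pᵢˢᵃᵗ.
1/P = 0.3333/299.3 + 0.6667/186.5 = 0.0046884 ⇒ P = 213.2925 kPa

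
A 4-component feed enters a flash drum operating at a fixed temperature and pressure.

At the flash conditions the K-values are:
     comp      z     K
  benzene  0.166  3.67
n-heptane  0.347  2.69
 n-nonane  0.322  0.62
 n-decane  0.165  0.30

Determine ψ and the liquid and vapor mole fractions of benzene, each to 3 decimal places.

Newton–Raphson from ψ = 0.5:
  ψ = 0.500: g = 0.1789, g' = -0.770 → ψ = 0.732
  ψ = 0.732: g = 0.0056, g' = -0.763 → ψ = 0.740
Converged at ψ = 0.740.
Compositions from xᵢ = zᵢ/(1+ψ(Kᵢ−1)), yᵢ = Kᵢxᵢ:
  benzene: x = 0.056, y = 0.205
  n-heptane: x = 0.154, y = 0.415
  n-nonane: x = 0.448, y = 0.278
  n-decane: x = 0.342, y = 0.103

ψ = 0.740, x_benzene = 0.056, y_benzene = 0.205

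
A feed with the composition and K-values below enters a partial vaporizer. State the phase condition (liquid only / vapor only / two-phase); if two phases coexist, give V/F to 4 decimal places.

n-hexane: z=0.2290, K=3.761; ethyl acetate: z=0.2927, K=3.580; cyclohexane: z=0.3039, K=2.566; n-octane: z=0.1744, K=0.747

vapor only

ΣzᵢKᵢ = 2.8192; Σzᵢ/Kᵢ = 0.4945.
Since Σzᵢ/Kᵢ < 1 the mixture is above its dew point — single vapor phase.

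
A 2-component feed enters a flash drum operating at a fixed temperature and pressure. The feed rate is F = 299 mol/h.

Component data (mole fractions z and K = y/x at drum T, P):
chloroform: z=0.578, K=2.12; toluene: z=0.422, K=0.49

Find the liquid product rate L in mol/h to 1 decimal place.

Binary case is linear: z₁(K₁−1)(1+V/F(K₂−1)) + z₂(K₂−1)(1+V/F(K₁−1)) = 0
⇒ V/F = [z₁(K₁−1)+z₂(K₂−1)] / [−(K₁−1)(K₂−1)] = 0.4321/0.5712 = 0.757
Then V = V/F·F = 0.7565·299 = 226.2 mol/h and L = F − V = 72.8 mol/h.

L = 72.8 mol/h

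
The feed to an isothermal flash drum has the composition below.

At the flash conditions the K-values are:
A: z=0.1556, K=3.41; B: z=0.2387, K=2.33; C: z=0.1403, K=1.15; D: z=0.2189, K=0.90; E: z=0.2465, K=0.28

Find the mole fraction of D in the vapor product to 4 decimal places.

Newton–Raphson from ψ = 0.65:
  ψ = 0.6500: g = -0.02146, g' = -0.7153 → ψ = 0.6200
  ψ = 0.6200: g = -0.00033, g' = -0.6942 → ψ = 0.6195
Converged at ψ = 0.6195.
Compositions from xᵢ = zᵢ/(1+ψ(Kᵢ−1)), yᵢ = Kᵢxᵢ:
  A: x = 0.0624, y = 0.2128
  B: x = 0.1309, y = 0.3049
  C: x = 0.1284, y = 0.1476
  D: x = 0.2334, y = 0.2100
  E: x = 0.4450, y = 0.1246

y_D = 0.2100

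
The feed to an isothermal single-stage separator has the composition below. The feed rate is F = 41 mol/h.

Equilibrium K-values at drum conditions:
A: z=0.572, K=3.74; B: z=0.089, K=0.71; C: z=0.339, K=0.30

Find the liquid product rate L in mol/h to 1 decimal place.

Rachford–Rice: g(ψ) = Σ zᵢ(Kᵢ−1)/(1+ψ(Kᵢ−1)) = 0.
g(0) = ΣzᵢKᵢ − 1 = 1.304 and g(1) = 1 − Σzᵢ/Kᵢ = -0.408, so a root lies in (0, 1).
Iterate (Newton) starting at ψ = 0.63:
  ψ = 0.630: g = 0.1188, g' = -1.121 → ψ = 0.736
  ψ = 0.736: g = -0.0028, g' = -1.191 → ψ = 0.734
Converged at ψ = 0.734.
Then V = ψ·F = 0.7337·41 = 30.1 mol/h and L = F − V = 10.9 mol/h.

L = 10.9 mol/h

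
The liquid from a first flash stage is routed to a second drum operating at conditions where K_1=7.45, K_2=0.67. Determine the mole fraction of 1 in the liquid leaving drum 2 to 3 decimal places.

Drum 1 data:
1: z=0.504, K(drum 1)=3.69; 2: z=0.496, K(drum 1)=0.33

Drum 1:
Newton iteration, ψ₁⁰ = 0.5:
  ψ₁ = 0.500: g = 0.0784, g' = -1.167 → ψ₁ = 0.567
  ψ₁ = 0.567: g = 0.0007, g' = -1.151 → ψ₁ = 0.568
Converged at ψ₁ = 0.568.
Drum-1 compositions:
  1: x = 0.199, y = 0.736
  2: x = 0.801, y = 0.264
Drum-2 feed = drum-1 liquid: z₂ = (0.1994, 0.8006).
Drum 2:
Let ψ₂ = V/F and solve Σ zᵢ(Kᵢ−1)/(1+ψ₂(Kᵢ−1)) = 0.
Check two-phase: ΣzᵢKᵢ = 2.022 > 1 and Σzᵢ/Kᵢ = 1.222 > 1, so g(0) = 1.022 > 0 and g(1) = -0.222 < 0.
Newton iteration, ψ₂⁰ = 0.5:
  ψ₂ = 0.500: g = -0.0120, g' = -0.590 → ψ₂ = 0.480
Converged at ψ₂ = 0.480.
  1: x = 0.049, y = 0.363
  2: x = 0.951, y = 0.637

x_1 (drum 2) = 0.049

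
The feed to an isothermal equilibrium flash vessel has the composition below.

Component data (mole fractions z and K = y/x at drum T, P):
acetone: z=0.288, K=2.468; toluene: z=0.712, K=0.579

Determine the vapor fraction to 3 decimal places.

Binary case is linear: z₁(K₁−1)(1+ψ(K₂−1)) + z₂(K₂−1)(1+ψ(K₁−1)) = 0
⇒ ψ = [z₁(K₁−1)+z₂(K₂−1)] / [−(K₁−1)(K₂−1)] = 0.1230/0.6180 = 0.199

ψ = 0.199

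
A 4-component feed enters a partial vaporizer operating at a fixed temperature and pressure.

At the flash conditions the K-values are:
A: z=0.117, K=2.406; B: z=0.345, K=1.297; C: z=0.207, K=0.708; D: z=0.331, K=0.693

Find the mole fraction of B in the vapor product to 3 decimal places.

Material balance + equilibrium reduce to Σ zᵢ(Kᵢ−1)/(1+ψ(Kᵢ−1)) = 0.
g(0) = ΣzᵢKᵢ − 1 = 0.105 and g(1) = 1 − Σzᵢ/Kᵢ = -0.085, so a root lies in (0, 1).
Newton–Raphson from ψ = 0.5:
  ψ = 0.500: g = -0.0050, g' = -0.171 → ψ = 0.471
Converged at ψ = 0.471.
Compositions from xᵢ = zᵢ/(1+ψ(Kᵢ−1)), yᵢ = Kᵢxᵢ:
  A: x = 0.070, y = 0.169
  B: x = 0.303, y = 0.393
  C: x = 0.240, y = 0.170
  D: x = 0.387, y = 0.268

y_B = 0.393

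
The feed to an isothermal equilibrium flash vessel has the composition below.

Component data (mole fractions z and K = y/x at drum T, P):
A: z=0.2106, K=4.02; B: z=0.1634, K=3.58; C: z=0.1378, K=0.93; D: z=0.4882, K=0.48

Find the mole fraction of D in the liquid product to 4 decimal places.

x_D = 0.7196

Material balance + equilibrium reduce to Σ zᵢ(Kᵢ−1)/(1+ψ(Kᵢ−1)) = 0.
Feasibility: ΣzᵢKᵢ = 1.7941, Σzᵢ/Kᵢ = 1.2633 — both > 1, two phases present.
Newton iteration, ψ⁰ = 0.5:
  ψ = 0.5000: g = 0.08443, g' = -0.7541 → ψ = 0.6120
  ψ = 0.6120: g = 0.00435, g' = -0.6851 → ψ = 0.6183
Converged at ψ = 0.6183.
Compositions from xᵢ = zᵢ/(1+ψ(Kᵢ−1)), yᵢ = Kᵢxᵢ:
  A: x = 0.0734, y = 0.2953
  B: x = 0.0630, y = 0.2254
  C: x = 0.1440, y = 0.1340
  D: x = 0.7196, y = 0.3454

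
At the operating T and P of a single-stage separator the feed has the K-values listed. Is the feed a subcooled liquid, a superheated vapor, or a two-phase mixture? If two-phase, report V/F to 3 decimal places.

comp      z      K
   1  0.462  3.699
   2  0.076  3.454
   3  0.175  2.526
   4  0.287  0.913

superheated vapor

ΣzᵢKᵢ = 2.676; Σzᵢ/Kᵢ = 0.531.
Since Σzᵢ/Kᵢ < 1 the mixture is above its dew point — single vapor phase.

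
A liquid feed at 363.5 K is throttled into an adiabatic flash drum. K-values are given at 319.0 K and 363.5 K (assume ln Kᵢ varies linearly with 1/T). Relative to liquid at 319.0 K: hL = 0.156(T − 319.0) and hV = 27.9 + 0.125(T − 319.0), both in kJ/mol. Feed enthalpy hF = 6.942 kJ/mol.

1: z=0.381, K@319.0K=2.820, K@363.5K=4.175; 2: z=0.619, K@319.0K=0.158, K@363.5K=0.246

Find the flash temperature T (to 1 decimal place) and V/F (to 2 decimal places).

Adiabatic flash: solve Rachford–Rice at each trial T, then check hF = ψ·hV(T) + (1−ψ)·hL(T).
  T = 319.0 K: K = (2.820, 0.158), RR gives ψ = 0.112, H_out = 3.136 kJ/mol
  T = 363.5 K: K = (4.175, 0.246), RR gives ψ = 0.310, H_out = 15.172 kJ/mol
  T = 341.2 K: K = (3.474, 0.200), RR gives ψ = 0.226, H_out = 9.613 kJ/mol
  T = 330.1 K: K = (3.141, 0.178), RR gives ψ = 0.175, H_out = 6.543 kJ/mol
  T = 335.6 K: K = (3.304, 0.189), RR gives ψ = 0.201, H_out = 8.098 kJ/mol
  T = 332.9 K: K = (3.224, 0.184), RR gives ψ = 0.188, H_out = 7.344 kJ/mol
  T = 331.5 K: K = (3.182, 0.181), RR gives ψ = 0.182, H_out = 6.946 kJ/mol
Linear interpolation between T = 330.1 (H_out = 6.543) and T = 331.5 (H_out = 6.946) on hF = 6.942 gives T ≈ 331.5 K, at which ψ = 0.18.

T = 331.5 K, V/F = 0.18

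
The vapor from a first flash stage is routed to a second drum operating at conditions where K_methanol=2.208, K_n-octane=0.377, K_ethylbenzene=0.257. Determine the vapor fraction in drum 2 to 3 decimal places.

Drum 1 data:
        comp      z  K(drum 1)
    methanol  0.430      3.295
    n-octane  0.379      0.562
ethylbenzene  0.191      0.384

Drum 1:
Let ψ₁ = V/F and solve Σ zᵢ(Kᵢ−1)/(1+ψ₁(Kᵢ−1)) = 0.
Check two-phase: ΣzᵢKᵢ = 1.703 > 1 and Σzᵢ/Kᵢ = 1.302 > 1, so g(0) = 0.703 > 0 and g(1) = -0.302 < 0.
Newton iteration, ψ₁⁰ = 0.47:
  ψ₁ = 0.470: g = 0.1001, g' = -0.783 → ψ₁ = 0.598
  ψ₁ = 0.598: g = 0.0049, g' = -0.718 → ψ₁ = 0.605
Converged at ψ₁ = 0.605.
Drum-1 compositions:
  methanol: x = 0.180, y = 0.593
  n-octane: x = 0.516, y = 0.290
  ethylbenzene: x = 0.304, y = 0.117
Drum-2 feed = drum-1 vapor: z₂ = (0.5934, 0.2897, 0.1169).
Drum 2:
Let ψ₂ = V/F and solve Σ zᵢ(Kᵢ−1)/(1+ψ₂(Kᵢ−1)) = 0.
g(0) = ΣzᵢKᵢ − 1 = 0.449 and g(1) = 1 − Σzᵢ/Kᵢ = -0.492, so a root lies in (0, 1).
Newton–Raphson from ψ₂ = 0.68:
  ψ₂ = 0.680: g = -0.0952, g' = -0.863 → ψ₂ = 0.570
  ψ₂ = 0.570: g = -0.0058, g' = -0.768 → ψ₂ = 0.562
Converged at ψ₂ = 0.562.
  methanol: x = 0.353, y = 0.780
  n-octane: x = 0.446, y = 0.168
  ethylbenzene: x = 0.201, y = 0.052

V/F (drum 2) = 0.562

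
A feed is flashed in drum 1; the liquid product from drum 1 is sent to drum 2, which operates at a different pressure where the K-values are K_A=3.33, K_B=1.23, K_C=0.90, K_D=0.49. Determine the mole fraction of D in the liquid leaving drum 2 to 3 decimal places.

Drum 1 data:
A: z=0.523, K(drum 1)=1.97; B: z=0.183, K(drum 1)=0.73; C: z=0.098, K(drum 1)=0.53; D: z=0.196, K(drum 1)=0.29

Drum 1:
Let ψ₁ = V/F and solve Σ zᵢ(Kᵢ−1)/(1+ψ₁(Kᵢ−1)) = 0.
g(0) = ΣzᵢKᵢ − 1 = 0.273 and g(1) = 1 − Σzᵢ/Kᵢ = -0.377, so a root lies in (0, 1).
Iterate (Newton) starting at ψ₁ = 0.5:
  ψ₁ = 0.500: g = 0.0085, g' = -0.515 → ψ₁ = 0.517
  ψ₁ = 0.517: g = -0.0000, g' = -0.521 → ψ₁ = 0.516
Converged at ψ₁ = 0.516.
Drum-1 compositions:
  A: x = 0.348, y = 0.686
  B: x = 0.213, y = 0.155
  C: x = 0.129, y = 0.069
  D: x = 0.309, y = 0.090
Drum-2 feed = drum-1 liquid: z₂ = (0.3484, 0.2127, 0.1294, 0.3095).
Drum 2:
Let ψ₂ = V/F and solve Σ zᵢ(Kᵢ−1)/(1+ψ₂(Kᵢ−1)) = 0.
g(0) = ΣzᵢKᵢ − 1 = 0.690 and g(1) = 1 − Σzᵢ/Kᵢ = -0.053, so a root lies in (0, 1).
Newton–Raphson from ψ₂ = 0.69:
  ψ₂ = 0.690: g = 0.0961, g' = -0.480 → ψ₂ = 0.890
  ψ₂ = 0.890: g = 0.0013, g' = -0.480 → ψ₂ = 0.893
Converged at ψ₂ = 0.893.
  A: x = 0.113, y = 0.377
  B: x = 0.176, y = 0.217
  C: x = 0.142, y = 0.128
  D: x = 0.568, y = 0.279

x_D (drum 2) = 0.568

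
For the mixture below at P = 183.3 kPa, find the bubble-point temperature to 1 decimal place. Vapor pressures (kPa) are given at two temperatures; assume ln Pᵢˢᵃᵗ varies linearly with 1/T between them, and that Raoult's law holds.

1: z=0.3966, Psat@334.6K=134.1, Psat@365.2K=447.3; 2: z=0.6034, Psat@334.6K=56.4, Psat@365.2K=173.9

T = 353.3 K

Bubble-point temperature: ΣzᵢPᵢˢᵃᵗ(T) = P. Interpolate ln Pᵢˢᵃᵗ = aᵢ + bᵢ/T.
  T = 334.6 K: ΣzᵢPᵢˢᵃᵗ = 87.22 kPa
  T = 365.2 K: ΣzᵢPᵢˢᵃᵗ = 282.33 kPa
  T = 349.9 K: ΣzᵢPᵢˢᵃᵗ = 160.97 kPa
  T = 357.5 K: ΣzᵢPᵢˢᵃᵗ = 214.07 kPa
  T = 353.7 K: ΣzᵢPᵢˢᵃᵗ = 185.91 kPa
  T = 351.8 K: ΣzᵢPᵢˢᵃᵗ = 173.06 kPa
Interpolating between 351.8 K and 353.7 K gives T ≈ 353.3 K.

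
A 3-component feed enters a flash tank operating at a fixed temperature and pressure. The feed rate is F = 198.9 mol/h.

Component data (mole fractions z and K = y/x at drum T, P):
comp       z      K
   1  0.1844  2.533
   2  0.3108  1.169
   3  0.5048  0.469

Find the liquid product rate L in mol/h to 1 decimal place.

Let β = V/F and solve Σ zᵢ(Kᵢ−1)/(1+β(Kᵢ−1)) = 0.
Feasibility: ΣzᵢKᵢ = 1.0672, Σzᵢ/Kᵢ = 1.4150 — both > 1, two phases present.
Iterate (Newton) starting at β = 0.31:
  β = 0.3100: g = -0.07934, g' = -0.4111 → β = 0.1170
  β = 0.1170: g = 0.00539, g' = -0.4819 → β = 0.1282
  β = 0.1282: g = 0.00004, g' = -0.4751 → β = 0.1283
Converged at β = 0.1283.
Then V = β·F = 0.1283·198.9 = 25.5 mol/h and L = F − V = 173.4 mol/h.

L = 173.4 mol/h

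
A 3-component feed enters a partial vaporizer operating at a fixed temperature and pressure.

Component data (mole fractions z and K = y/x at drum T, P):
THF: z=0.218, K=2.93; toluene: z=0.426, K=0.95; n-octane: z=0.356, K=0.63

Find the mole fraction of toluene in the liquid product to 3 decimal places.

x_toluene = 0.440

Rachford–Rice: g(V/F) = Σ zᵢ(Kᵢ−1)/(1+V/F(Kᵢ−1)) = 0.
Check two-phase: ΣzᵢKᵢ = 1.268 > 1 and Σzᵢ/Kᵢ = 1.088 > 1, so g(0) = 0.268 > 0 and g(1) = -0.088 < 0.
Iterate (Newton) starting at V/F = 0.32:
  V/F = 0.320: g = 0.0890, g' = -0.374 → V/F = 0.558
  V/F = 0.558: g = 0.0147, g' = -0.267 → V/F = 0.613
  V/F = 0.613: g = 0.0004, g' = -0.253 → V/F = 0.615
Converged at V/F = 0.615.
Compositions from xᵢ = zᵢ/(1+V/F(Kᵢ−1)), yᵢ = Kᵢxᵢ:
  THF: x = 0.100, y = 0.292
  toluene: x = 0.440, y = 0.418
  n-octane: x = 0.461, y = 0.290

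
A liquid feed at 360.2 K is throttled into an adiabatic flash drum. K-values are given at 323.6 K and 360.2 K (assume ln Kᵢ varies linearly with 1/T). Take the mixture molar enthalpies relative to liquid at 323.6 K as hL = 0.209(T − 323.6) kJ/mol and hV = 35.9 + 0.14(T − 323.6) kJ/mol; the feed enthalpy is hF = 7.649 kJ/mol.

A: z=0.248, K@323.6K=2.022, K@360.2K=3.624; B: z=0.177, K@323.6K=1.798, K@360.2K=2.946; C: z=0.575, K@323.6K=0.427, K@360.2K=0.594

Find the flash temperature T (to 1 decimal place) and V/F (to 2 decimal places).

Adiabatic flash: solve Rachford–Rice at each trial T, then check hF = ψ·hV(T) + (1−ψ)·hL(T).
  T = 323.6 K: K = (2.022, 1.798, 0.427), RR gives ψ = 0.122, H_out = 4.368 kJ/mol
  T = 360.2 K: K = (3.624, 2.946, 0.594), RR gives ψ = 0.798, H_out = 34.277 kJ/mol
  T = 341.9 K: K = (2.750, 2.332, 0.508), RR gives ψ = 0.496, H_out = 21.014 kJ/mol
  T = 332.8 K: K = (2.370, 2.057, 0.467), RR gives ψ = 0.331, H_out = 13.612 kJ/mol
  T = 328.2 K: K = (2.191, 1.925, 0.447), RR gives ψ = 0.235, H_out = 9.307 kJ/mol
  T = 325.9 K: K = (2.106, 1.861, 0.437), RR gives ψ = 0.181, H_out = 6.934 kJ/mol
Linear interpolation between T = 325.9 (H_out = 6.934) and T = 328.2 (H_out = 9.307) on hF = 7.649 gives T ≈ 326.6 K, at which ψ = 0.20.

T = 326.6 K, V/F = 0.20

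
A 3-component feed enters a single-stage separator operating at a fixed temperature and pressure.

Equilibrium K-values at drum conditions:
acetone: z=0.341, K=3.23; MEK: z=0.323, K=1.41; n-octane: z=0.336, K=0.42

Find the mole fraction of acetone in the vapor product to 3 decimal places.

Iterate (Newton) starting at ψ = 0.58:
  ψ = 0.580: g = 0.1449, g' = -0.615 → ψ = 0.816
  ψ = 0.816: g = -0.0009, g' = -0.651 → ψ = 0.814
Converged at ψ = 0.814.
Compositions from xᵢ = zᵢ/(1+ψ(Kᵢ−1)), yᵢ = Kᵢxᵢ:
  acetone: x = 0.121, y = 0.391
  MEK: x = 0.242, y = 0.341
  n-octane: x = 0.637, y = 0.267

y_acetone = 0.391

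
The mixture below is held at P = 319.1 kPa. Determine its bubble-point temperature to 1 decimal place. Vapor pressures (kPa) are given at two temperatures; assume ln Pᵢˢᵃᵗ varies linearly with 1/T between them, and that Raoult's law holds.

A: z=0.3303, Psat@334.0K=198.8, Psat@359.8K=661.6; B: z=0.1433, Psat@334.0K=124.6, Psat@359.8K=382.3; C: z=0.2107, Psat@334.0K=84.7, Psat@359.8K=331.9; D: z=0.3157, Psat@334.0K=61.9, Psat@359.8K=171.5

T = 354.8 K

Bubble-point temperature: ΣzᵢPᵢˢᵃᵗ(T) = P. Interpolate ln Pᵢˢᵃᵗ = aᵢ + bᵢ/T.
  T = 334.0 K: ΣzᵢPᵢˢᵃᵗ = 120.91 kPa
  T = 359.8 K: ΣzᵢPᵢˢᵃᵗ = 397.38 kPa
  T = 346.9 K: ΣzᵢPᵢˢᵃᵗ = 223.82 kPa
  T = 353.4 K: ΣzᵢPᵢˢᵃᵗ = 300.38 kPa
  T = 356.6 K: ΣzᵢPᵢˢᵃᵗ = 345.90 kPa
  T = 355.0 K: ΣzᵢPᵢˢᵃᵗ = 322.43 kPa
Interpolating between 353.4 K and 355.0 K gives T ≈ 354.8 K.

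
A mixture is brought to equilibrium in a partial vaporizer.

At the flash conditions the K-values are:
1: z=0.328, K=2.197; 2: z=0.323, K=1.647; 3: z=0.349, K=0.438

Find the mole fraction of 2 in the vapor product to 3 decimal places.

Rachford–Rice: g(ψ) = Σ zᵢ(Kᵢ−1)/(1+ψ(Kᵢ−1)) = 0.
g(0) = ΣzᵢKᵢ − 1 = 0.405 and g(1) = 1 − Σzᵢ/Kᵢ = -0.142, so a root lies in (0, 1).
Newton–Raphson from ψ = 0.4:
  ψ = 0.400: g = 0.1785, g' = -0.484 → ψ = 0.769
  ψ = 0.769: g = -0.0015, g' = -0.530 → ψ = 0.766
Converged at ψ = 0.766.
Compositions from xᵢ = zᵢ/(1+ψ(Kᵢ−1)), yᵢ = Kᵢxᵢ:
  1: x = 0.171, y = 0.376
  2: x = 0.216, y = 0.356
  3: x = 0.613, y = 0.268

y_2 = 0.356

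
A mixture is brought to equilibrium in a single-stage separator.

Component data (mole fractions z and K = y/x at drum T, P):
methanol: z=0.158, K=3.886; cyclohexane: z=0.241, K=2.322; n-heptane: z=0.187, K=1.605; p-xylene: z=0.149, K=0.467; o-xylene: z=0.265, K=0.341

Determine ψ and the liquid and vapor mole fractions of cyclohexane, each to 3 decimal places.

ψ = 0.629, x_cyclohexane = 0.132, y_cyclohexane = 0.305

Material balance + equilibrium reduce to Σ zᵢ(Kᵢ−1)/(1+ψ(Kᵢ−1)) = 0.
Check two-phase: ΣzᵢKᵢ = 1.634 > 1 and Σzᵢ/Kᵢ = 1.357 > 1, so g(0) = 0.634 > 0 and g(1) = -0.357 < 0.
Newton–Raphson from ψ = 0.5:
  ψ = 0.500: g = 0.0966, g' = -0.748 → ψ = 0.629
Converged at ψ = 0.629.
Compositions from xᵢ = zᵢ/(1+ψ(Kᵢ−1)), yᵢ = Kᵢxᵢ:
  methanol: x = 0.056, y = 0.218
  cyclohexane: x = 0.132, y = 0.305
  n-heptane: x = 0.135, y = 0.217
  p-xylene: x = 0.224, y = 0.105
  o-xylene: x = 0.453, y = 0.154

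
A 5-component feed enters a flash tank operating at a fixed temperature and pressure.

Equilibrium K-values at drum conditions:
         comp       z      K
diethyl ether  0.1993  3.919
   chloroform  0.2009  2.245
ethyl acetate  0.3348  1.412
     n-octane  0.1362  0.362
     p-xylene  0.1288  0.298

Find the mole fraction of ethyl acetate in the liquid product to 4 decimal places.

x_ethyl acetate = 0.2500

Newton–Raphson from ψ = 0.5:
  ψ = 0.5000: g = 0.23815, g' = -0.7083 → ψ = 0.8362
  ψ = 0.8362: g = -0.01101, g' = -0.8765 → ψ = 0.8237
  ψ = 0.8237: g = -0.00012, g' = -0.8571 → ψ = 0.8235
Converged at ψ = 0.8235.
Compositions from xᵢ = zᵢ/(1+ψ(Kᵢ−1)), yᵢ = Kᵢxᵢ:
  diethyl ether: x = 0.0586, y = 0.2295
  chloroform: x = 0.0992, y = 0.2227
  ethyl acetate: x = 0.2500, y = 0.3530
  n-octane: x = 0.2870, y = 0.1039
  p-xylene: x = 0.3053, y = 0.0910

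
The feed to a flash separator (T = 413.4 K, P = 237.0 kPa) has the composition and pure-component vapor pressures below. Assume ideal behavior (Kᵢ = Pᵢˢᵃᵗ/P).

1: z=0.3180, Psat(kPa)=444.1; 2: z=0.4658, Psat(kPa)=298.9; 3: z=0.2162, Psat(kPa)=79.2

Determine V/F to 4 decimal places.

Raoult's law: Kᵢ = Pᵢˢᵃᵗ/P = Pᵢˢᵃᵗ/237.0.
  K_1 = 444.1/237.0 = 1.873840, K_2 = 298.9/237.0 = 1.261181, K_3 = 79.2/237.0 = 0.334177
Rachford–Rice: g(V/F) = Σ zᵢ(Kᵢ−1)/(1+V/F(Kᵢ−1)) = 0.
Check two-phase: ΣzᵢKᵢ = 1.2556 > 1 and Σzᵢ/Kᵢ = 1.1860 > 1, so g(0) = 0.2556 > 0 and g(1) = -0.1860 < 0.
Newton–Raphson from V/F = 0.39:
  V/F = 0.3900: g = 0.12322, g' = -0.3361 → V/F = 0.7566
  V/F = 0.7566: g = -0.02122, g' = -0.4994 → V/F = 0.7141
  V/F = 0.7141: g = -0.00080, g' = -0.4630 → V/F = 0.7124
Converged at V/F = 0.7124.

V/F = 0.7124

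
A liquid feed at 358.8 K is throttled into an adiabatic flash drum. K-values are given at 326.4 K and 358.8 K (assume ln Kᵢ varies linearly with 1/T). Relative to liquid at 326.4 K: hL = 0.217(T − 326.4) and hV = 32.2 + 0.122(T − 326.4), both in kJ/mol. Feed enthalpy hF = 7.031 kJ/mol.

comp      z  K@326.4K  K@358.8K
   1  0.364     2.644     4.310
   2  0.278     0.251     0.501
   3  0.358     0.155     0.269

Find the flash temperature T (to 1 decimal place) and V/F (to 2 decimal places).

Adiabatic flash: solve Rachford–Rice at each trial T, then check hF = ψ·hV(T) + (1−ψ)·hL(T).
  T = 326.4 K: K = (2.644, 0.251, 0.155), RR gives ψ = 0.066, H_out = 2.136 kJ/mol
  T = 358.8 K: K = (4.310, 0.501, 0.269), RR gives ψ = 0.380, H_out = 18.100 kJ/mol
  T = 342.6 K: K = (3.415, 0.360, 0.207), RR gives ψ = 0.237, H_out = 10.779 kJ/mol
  T = 334.5 K: K = (3.014, 0.302, 0.180), RR gives ψ = 0.159, H_out = 6.740 kJ/mol
  T = 338.6 K: K = (3.213, 0.331, 0.193), RR gives ψ = 0.199, H_out = 8.836 kJ/mol
  T = 336.6 K: K = (3.115, 0.317, 0.186), RR gives ψ = 0.180, H_out = 7.829 kJ/mol
Linear interpolation between T = 334.5 (H_out = 6.740) and T = 336.6 (H_out = 7.829) on hF = 7.031 gives T ≈ 335.1 K, at which ψ = 0.16.

T = 335.1 K, V/F = 0.16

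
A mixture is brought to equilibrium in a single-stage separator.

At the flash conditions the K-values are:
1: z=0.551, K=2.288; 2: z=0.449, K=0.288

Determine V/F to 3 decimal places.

V/F = 0.425

Rachford–Rice: g(V/F) = Σ zᵢ(Kᵢ−1)/(1+V/F(Kᵢ−1)) = 0.
Check two-phase: ΣzᵢKᵢ = 1.390 > 1 and Σzᵢ/Kᵢ = 1.800 > 1, so g(0) = 0.390 > 0 and g(1) = -0.800 < 0.
Iterate (Newton) starting at V/F = 0.5:
  V/F = 0.500: g = -0.0647, g' = -0.887 → V/F = 0.427
  V/F = 0.427: g = -0.0015, g' = -0.850 → V/F = 0.425
Converged at V/F = 0.425.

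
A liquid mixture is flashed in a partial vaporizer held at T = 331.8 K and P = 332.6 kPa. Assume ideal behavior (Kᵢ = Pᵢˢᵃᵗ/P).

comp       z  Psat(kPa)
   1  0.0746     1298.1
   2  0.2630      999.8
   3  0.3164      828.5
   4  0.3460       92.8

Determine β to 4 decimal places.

Raoult's law: Kᵢ = Pᵢˢᵃᵗ/P = Pᵢˢᵃᵗ/332.6.
  K_1 = 1298.1/332.6 = 3.902886, K_2 = 999.8/332.6 = 3.006013, K_3 = 828.5/332.6 = 2.490980, K_4 = 92.8/332.6 = 0.279014
Rachford–Rice: g(β) = Σ zᵢ(Kᵢ−1)/(1+β(Kᵢ−1)) = 0.
g(0) = ΣzᵢKᵢ − 1 = 0.9664 and g(1) = 1 − Σzᵢ/Kᵢ = -0.4737, so a root lies in (0, 1).
Iterate (Newton) starting at β = 0.33:
  β = 0.3300: g = 0.41688, g' = -1.1728 → β = 0.6855
  β = 0.6855: g = 0.03466, g' = -1.1330 → β = 0.7161
  β = 0.7161: g = -0.00066, g' = -1.1778 → β = 0.7155
Converged at β = 0.7155.

β = 0.7155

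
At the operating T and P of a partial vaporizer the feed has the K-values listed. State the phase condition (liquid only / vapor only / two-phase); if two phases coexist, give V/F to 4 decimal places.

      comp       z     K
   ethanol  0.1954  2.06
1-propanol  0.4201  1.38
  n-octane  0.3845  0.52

ΣzᵢKᵢ = 1.1822; Σzᵢ/Kᵢ = 1.1387.
Both exceed 1, so a two-phase solution exists.
Let ψ = V/F and solve Σ zᵢ(Kᵢ−1)/(1+ψ(Kᵢ−1)) = 0.
Iterate (Newton) starting at ψ = 0.5:
  ψ = 0.5000: g = 0.02668, g' = -0.2900 → ψ = 0.5920
  ψ = 0.5920: g = -0.00024, g' = -0.2962 → ψ = 0.5912
Converged at ψ = 0.5912.

two-phase, V/F = 0.5912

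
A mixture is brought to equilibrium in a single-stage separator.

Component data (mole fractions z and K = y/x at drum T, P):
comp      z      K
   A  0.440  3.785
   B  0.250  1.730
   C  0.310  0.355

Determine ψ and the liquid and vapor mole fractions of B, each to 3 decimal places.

ψ = 0.884, x_B = 0.152, y_B = 0.263

Material balance + equilibrium reduce to Σ zᵢ(Kᵢ−1)/(1+ψ(Kᵢ−1)) = 0.
Check two-phase: ΣzᵢKᵢ = 2.208 > 1 and Σzᵢ/Kᵢ = 1.134 > 1, so g(0) = 1.208 > 0 and g(1) = -0.134 < 0.
Iterate (Newton) starting at ψ = 0.67:
  ψ = 0.670: g = 0.1980, g' = -0.876 → ψ = 0.896
  ψ = 0.896: g = -0.0130, g' = -1.052 → ψ = 0.884
Converged at ψ = 0.884.
Compositions from xᵢ = zᵢ/(1+ψ(Kᵢ−1)), yᵢ = Kᵢxᵢ:
  A: x = 0.127, y = 0.481
  B: x = 0.152, y = 0.263
  C: x = 0.721, y = 0.256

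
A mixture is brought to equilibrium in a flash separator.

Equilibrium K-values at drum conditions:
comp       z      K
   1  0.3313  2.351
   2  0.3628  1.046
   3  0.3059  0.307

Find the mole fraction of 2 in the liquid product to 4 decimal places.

Newton–Raphson from ψ = 0.49:
  ψ = 0.4900: g = -0.03536, g' = -0.5565 → ψ = 0.4265
  ψ = 0.4265: g = -0.00058, g' = -0.5402 → ψ = 0.4254
Converged at ψ = 0.4254.
Compositions from xᵢ = zᵢ/(1+ψ(Kᵢ−1)), yᵢ = Kᵢxᵢ:
  1: x = 0.2104, y = 0.4946
  2: x = 0.3558, y = 0.3722
  3: x = 0.4338, y = 0.1332

x_2 = 0.3558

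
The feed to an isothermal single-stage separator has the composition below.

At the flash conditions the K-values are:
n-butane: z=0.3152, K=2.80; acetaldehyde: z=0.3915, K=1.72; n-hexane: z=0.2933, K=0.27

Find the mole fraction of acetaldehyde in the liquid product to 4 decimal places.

x_acetaldehyde = 0.2602

Material balance + equilibrium reduce to Σ zᵢ(Kᵢ−1)/(1+ψ(Kᵢ−1)) = 0.
Feasibility: ΣzᵢKᵢ = 1.6351, Σzᵢ/Kᵢ = 1.4265 — both > 1, two phases present.
Newton–Raphson from ψ = 0.64:
  ψ = 0.6400: g = 0.05475, g' = -0.8662 → ψ = 0.7032
  ψ = 0.7032: g = -0.00242, g' = -0.9483 → ψ = 0.7007
Converged at ψ = 0.7007.
Compositions from xᵢ = zᵢ/(1+ψ(Kᵢ−1)), yᵢ = Kᵢxᵢ:
  n-butane: x = 0.1394, y = 0.3903
  acetaldehyde: x = 0.2602, y = 0.4476
  n-hexane: x = 0.6004, y = 0.1621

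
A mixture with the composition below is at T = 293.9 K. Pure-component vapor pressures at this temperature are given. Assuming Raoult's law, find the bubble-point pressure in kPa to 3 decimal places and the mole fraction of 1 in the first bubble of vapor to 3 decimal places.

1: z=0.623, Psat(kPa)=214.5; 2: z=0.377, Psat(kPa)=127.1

Pbub = 181.550 kPa, y_1 = 0.736

At the bubble point ψ → 0, so ΣzᵢKᵢ = 1 with Kᵢ = Pᵢˢᵃᵗ/P ⇒ P = ΣzᵢPᵢˢᵃᵗ.
P = 0.623·214.5 + 0.377·127.1 = 181.550 kPa
yᵢ = zᵢPᵢˢᵃᵗ/P ⇒ y_1 = 0.623·214.5/181.550 = 0.736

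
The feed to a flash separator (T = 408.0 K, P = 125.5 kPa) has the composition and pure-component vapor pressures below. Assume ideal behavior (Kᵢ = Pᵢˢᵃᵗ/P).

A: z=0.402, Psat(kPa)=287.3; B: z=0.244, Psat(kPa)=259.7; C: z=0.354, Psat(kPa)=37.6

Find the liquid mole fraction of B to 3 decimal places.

x_B = 0.146

Raoult's law: Kᵢ = Pᵢˢᵃᵗ/P = Pᵢˢᵃᵗ/125.5.
  K_A = 287.3/125.5 = 2.28924, K_B = 259.7/125.5 = 2.06932, K_C = 37.6/125.5 = 0.29960
Let β = V/F and solve Σ zᵢ(Kᵢ−1)/(1+β(Kᵢ−1)) = 0.
g(0) = ΣzᵢKᵢ − 1 = 0.531 and g(1) = 1 − Σzᵢ/Kᵢ = -0.475, so a root lies in (0, 1).
Newton–Raphson from β = 0.35:
  β = 0.350: g = 0.2185, g' = -0.770 → β = 0.634
  β = 0.634: g = -0.0052, g' = -0.863 → β = 0.628
Converged at β = 0.628.
Compositions from xᵢ = zᵢ/(1+β(Kᵢ−1)), yᵢ = Kᵢxᵢ:
  A: x = 0.222, y = 0.509
  B: x = 0.146, y = 0.302
  C: x = 0.632, y = 0.189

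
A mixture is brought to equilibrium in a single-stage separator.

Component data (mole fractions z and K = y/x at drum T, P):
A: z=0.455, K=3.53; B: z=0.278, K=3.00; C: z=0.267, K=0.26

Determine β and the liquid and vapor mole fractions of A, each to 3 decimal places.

β = 0.875, x_A = 0.142, y_A = 0.500

Newton–Raphson from β = 0.3:
  β = 0.300: g = 0.7480, g' = -1.617 → β = 0.763
  β = 0.763: g = 0.1598, g' = -1.284 → β = 0.887
  β = 0.887: g = -0.0196, g' = -1.659 → β = 0.875
Converged at β = 0.875.
Compositions from xᵢ = zᵢ/(1+β(Kᵢ−1)), yᵢ = Kᵢxᵢ:
  A: x = 0.142, y = 0.500
  B: x = 0.101, y = 0.303
  C: x = 0.757, y = 0.197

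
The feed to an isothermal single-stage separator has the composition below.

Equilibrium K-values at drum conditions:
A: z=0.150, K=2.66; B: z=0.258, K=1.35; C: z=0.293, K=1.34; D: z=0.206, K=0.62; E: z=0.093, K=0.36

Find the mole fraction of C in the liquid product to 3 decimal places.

x_C = 0.227

Newton iteration, ψ⁰ = 0.5:
  ψ = 0.500: g = 0.1139, g' = -0.299 → ψ = 0.881
  ψ = 0.881: g = -0.0074, g' = -0.374 → ψ = 0.861
Converged at ψ = 0.861.
Compositions from xᵢ = zᵢ/(1+ψ(Kᵢ−1)), yᵢ = Kᵢxᵢ:
  A: x = 0.062, y = 0.164
  B: x = 0.198, y = 0.268
  C: x = 0.227, y = 0.304
  D: x = 0.306, y = 0.190
  E: x = 0.207, y = 0.075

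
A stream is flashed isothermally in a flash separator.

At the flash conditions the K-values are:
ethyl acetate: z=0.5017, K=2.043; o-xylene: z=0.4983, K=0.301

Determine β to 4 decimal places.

β = 0.2400

Rachford–Rice: g(β) = Σ zᵢ(Kᵢ−1)/(1+β(Kᵢ−1)) = 0.
Feasibility: ΣzᵢKᵢ = 1.1750, Σzᵢ/Kᵢ = 1.9011 — both > 1, two phases present.
Iterate (Newton) starting at β = 0.5:
  β = 0.5000: g = -0.19153, g' = -0.8111 → β = 0.2639
  β = 0.2639: g = -0.01674, g' = -0.7017 → β = 0.2400
Converged at β = 0.2400.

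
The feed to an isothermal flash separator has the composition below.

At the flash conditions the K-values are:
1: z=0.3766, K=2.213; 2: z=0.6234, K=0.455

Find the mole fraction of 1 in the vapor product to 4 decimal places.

y_1 = 0.6861

Material balance + equilibrium reduce to Σ zᵢ(Kᵢ−1)/(1+ψ(Kᵢ−1)) = 0.
Check two-phase: ΣzᵢKᵢ = 1.1171 > 1 and Σzᵢ/Kᵢ = 1.5403 > 1, so g(0) = 0.1171 > 0 and g(1) = -0.5403 < 0.
Newton–Raphson from ψ = 0.56:
  ψ = 0.5600: g = -0.21696, g' = -0.5801 → ψ = 0.1860
  ψ = 0.1860: g = -0.00534, g' = -0.5982 → ψ = 0.1770
  ψ = 0.1770: g = 0.00002, g' = -0.6023 → ψ = 0.1771
Converged at ψ = 0.1771.
Compositions from xᵢ = zᵢ/(1+ψ(Kᵢ−1)), yᵢ = Kᵢxᵢ:
  1: x = 0.3100, y = 0.6861
  2: x = 0.6900, y = 0.3139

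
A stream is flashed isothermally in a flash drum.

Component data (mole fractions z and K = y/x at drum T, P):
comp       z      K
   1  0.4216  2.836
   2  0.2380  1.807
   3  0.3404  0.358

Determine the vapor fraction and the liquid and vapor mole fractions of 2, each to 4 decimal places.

ψ = 0.7781, x_2 = 0.1462, y_2 = 0.2642

Material balance + equilibrium reduce to Σ zᵢ(Kᵢ−1)/(1+ψ(Kᵢ−1)) = 0.
Check two-phase: ΣzᵢKᵢ = 1.7476 > 1 and Σzᵢ/Kᵢ = 1.2312 > 1, so g(0) = 0.7476 > 0 and g(1) = -0.2312 < 0.
Newton iteration, ψ⁰ = 0.48:
  ψ = 0.4800: g = 0.23401, g' = -0.7752 → ψ = 0.7819
  ψ = 0.7819: g = -0.00322, g' = -0.8635 → ψ = 0.7782
Converged at ψ = 0.7781.
Compositions from xᵢ = zᵢ/(1+ψ(Kᵢ−1)), yᵢ = Kᵢxᵢ:
  1: x = 0.1736, y = 0.4923
  2: x = 0.1462, y = 0.2642
  3: x = 0.6802, y = 0.2435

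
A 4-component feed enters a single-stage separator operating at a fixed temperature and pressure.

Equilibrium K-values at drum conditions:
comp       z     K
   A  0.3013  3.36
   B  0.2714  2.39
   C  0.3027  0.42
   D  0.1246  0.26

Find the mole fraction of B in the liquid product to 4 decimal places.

x_B = 0.1404

Newton–Raphson from β = 0.5:
  β = 0.5000: g = 0.15511, g' = -0.9095 → β = 0.6705
  β = 0.6705: g = 0.00028, g' = -0.9336 → β = 0.6708
Converged at β = 0.6708.
Compositions from xᵢ = zᵢ/(1+β(Kᵢ−1)), yᵢ = Kᵢxᵢ:
  A: x = 0.1166, y = 0.3919
  B: x = 0.1404, y = 0.3357
  C: x = 0.4955, y = 0.2081
  D: x = 0.2474, y = 0.0643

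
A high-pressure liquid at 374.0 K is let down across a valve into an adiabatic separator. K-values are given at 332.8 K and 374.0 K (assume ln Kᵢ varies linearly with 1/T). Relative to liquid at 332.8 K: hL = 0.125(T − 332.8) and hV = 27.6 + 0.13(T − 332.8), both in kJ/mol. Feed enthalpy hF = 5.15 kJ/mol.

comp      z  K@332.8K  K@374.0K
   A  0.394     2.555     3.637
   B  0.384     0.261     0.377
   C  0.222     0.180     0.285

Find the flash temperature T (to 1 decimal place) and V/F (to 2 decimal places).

Adiabatic flash: solve Rachford–Rice at each trial T, then check hF = ψ·hV(T) + (1−ψ)·hL(T).
  T = 332.8 K: K = (2.555, 0.261, 0.180), RR gives ψ = 0.123, H_out = 3.387 kJ/mol
  T = 374.0 K: K = (3.637, 0.377, 0.285), RR gives ψ = 0.369, H_out = 15.418 kJ/mol
  T = 353.4 K: K = (3.080, 0.317, 0.230), RR gives ψ = 0.259, H_out = 9.757 kJ/mol
  T = 343.1 K: K = (2.813, 0.289, 0.204), RR gives ψ = 0.196, H_out = 6.712 kJ/mol
  T = 338.0 K: K = (2.684, 0.275, 0.192), RR gives ψ = 0.161, H_out = 5.109 kJ/mol
  T = 340.6 K: K = (2.750, 0.282, 0.198), RR gives ψ = 0.179, H_out = 5.936 kJ/mol
  T = 339.3 K: K = (2.717, 0.278, 0.195), RR gives ψ = 0.171, H_out = 5.525 kJ/mol
Linear interpolation between T = 338.0 (H_out = 5.109) and T = 339.3 (H_out = 5.525) on hF = 5.15 gives T ≈ 338.1 K, at which ψ = 0.16.

T = 338.1 K, V/F = 0.16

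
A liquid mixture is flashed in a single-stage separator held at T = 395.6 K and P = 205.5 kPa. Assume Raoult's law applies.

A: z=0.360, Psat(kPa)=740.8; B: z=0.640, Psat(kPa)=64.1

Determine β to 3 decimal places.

β = 0.278

Raoult's law: Kᵢ = Pᵢˢᵃᵗ/P = Pᵢˢᵃᵗ/205.5.
  K_A = 740.8/205.5 = 3.60487, K_B = 64.1/205.5 = 0.31192
Let β = V/F and solve Σ zᵢ(Kᵢ−1)/(1+β(Kᵢ−1)) = 0.
Feasibility: ΣzᵢKᵢ = 1.497, Σzᵢ/Kᵢ = 2.152 — both > 1, two phases present.
Binary case is linear: z₁(K₁−1)(1+β(K₂−1)) + z₂(K₂−1)(1+β(K₁−1)) = 0
⇒ β = [z₁(K₁−1)+z₂(K₂−1)] / [−(K₁−1)(K₂−1)] = 0.4974/1.7924 = 0.278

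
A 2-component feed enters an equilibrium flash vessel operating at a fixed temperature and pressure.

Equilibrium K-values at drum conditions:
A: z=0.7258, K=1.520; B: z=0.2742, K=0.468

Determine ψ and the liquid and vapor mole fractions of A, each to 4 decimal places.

ψ = 0.8370, x_A = 0.5057, y_A = 0.7687

Rachford–Rice: g(ψ) = Σ zᵢ(Kᵢ−1)/(1+ψ(Kᵢ−1)) = 0.
g(0) = ΣzᵢKᵢ − 1 = 0.2315 and g(1) = 1 − Σzᵢ/Kᵢ = -0.0634, so a root lies in (0, 1).
Iterate (Newton) starting at ψ = 0.41:
  ψ = 0.4100: g = 0.12452, g' = -0.2603 → ψ = 0.8884
  ψ = 0.8884: g = -0.01846, g' = -0.3709 → ψ = 0.8386
  ψ = 0.8386: g = -0.00058, g' = -0.3482 → ψ = 0.8370
Converged at ψ = 0.8370.
Compositions from xᵢ = zᵢ/(1+ψ(Kᵢ−1)), yᵢ = Kᵢxᵢ:
  A: x = 0.5057, y = 0.7687
  B: x = 0.4943, y = 0.2313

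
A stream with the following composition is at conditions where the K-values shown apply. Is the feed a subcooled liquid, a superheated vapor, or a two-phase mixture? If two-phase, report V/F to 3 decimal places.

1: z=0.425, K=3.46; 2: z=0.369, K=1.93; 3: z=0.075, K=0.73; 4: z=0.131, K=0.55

ΣzᵢKᵢ = 2.309; Σzᵢ/Kᵢ = 0.655.
Since Σzᵢ/Kᵢ < 1 the mixture is above its dew point — single vapor phase.

superheated vapor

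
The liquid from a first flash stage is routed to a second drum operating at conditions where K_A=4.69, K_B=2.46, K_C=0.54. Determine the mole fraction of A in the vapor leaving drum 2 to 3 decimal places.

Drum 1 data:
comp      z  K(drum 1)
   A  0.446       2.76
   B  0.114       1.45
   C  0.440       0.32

y_A (drum 2) = 0.401

Drum 1:
Let ψ₁ = V/F and solve Σ zᵢ(Kᵢ−1)/(1+ψ₁(Kᵢ−1)) = 0.
Feasibility: ΣzᵢKᵢ = 1.537, Σzᵢ/Kᵢ = 1.615 — both > 1, two phases present.
Newton iteration, ψ₁⁰ = 0.36:
  ψ₁ = 0.360: g = 0.1285, g' = -0.892 → ψ₁ = 0.504
  ψ₁ = 0.504: g = 0.0025, g' = -0.874 → ψ₁ = 0.507
Converged at ψ₁ = 0.507.
Drum-1 compositions:
  A: x = 0.236, y = 0.651
  B: x = 0.093, y = 0.135
  C: x = 0.671, y = 0.215
Drum-2 feed = drum-1 liquid: z₂ = (0.2357, 0.0928, 0.6715).
Drum 2:
Let ψ₂ = V/F and solve Σ zᵢ(Kᵢ−1)/(1+ψ₂(Kᵢ−1)) = 0.
Check two-phase: ΣzᵢKᵢ = 1.696 > 1 and Σzᵢ/Kᵢ = 1.331 > 1, so g(0) = 0.696 > 0 and g(1) = -0.331 < 0.
Newton iteration, ψ₂⁰ = 0.5:
  ψ₂ = 0.500: g = -0.0171, g' = -0.702 → ψ₂ = 0.476
Converged at ψ₂ = 0.476.
  A: x = 0.086, y = 0.401
  B: x = 0.055, y = 0.135
  C: x = 0.860, y = 0.464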